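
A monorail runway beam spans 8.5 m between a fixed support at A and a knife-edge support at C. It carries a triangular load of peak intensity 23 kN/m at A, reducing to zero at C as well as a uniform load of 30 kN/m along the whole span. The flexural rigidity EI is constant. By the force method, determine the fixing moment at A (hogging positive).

M_A = 381.7 kN·m

Remove the prop at C; the released (primary) structure is a cantilever built in at A.
Free-end deflection of the primary structure under the applied loading (downward +):
  triangular load, peak 23 at the fixed end: w₀L⁴/(30EI) = 4002/EI
  UDL 30: wL⁴/(8EI) = 19575/EI
  δ_0 = 23577/EI
Flexibility coefficient — unit upward force at C: δ_{CC} = L³/(3EI) = 204.7/EI.
Compatibility at C: δ_0 − R_C·δ_{CC} = 0, so R_C = 23577/204.7 = 115.2 kN.
Moment equilibrium about A: M_A = Σ(load moments about A) − R_C·L = 1361 − 115.2×8.5 = 381.7 kN·m.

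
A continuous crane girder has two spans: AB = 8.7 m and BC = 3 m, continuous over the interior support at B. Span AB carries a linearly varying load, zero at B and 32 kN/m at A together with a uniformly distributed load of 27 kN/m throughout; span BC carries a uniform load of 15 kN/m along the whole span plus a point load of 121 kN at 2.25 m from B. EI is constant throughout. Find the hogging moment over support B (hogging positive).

Release continuity at B by inserting a hinge; the redundant is the internal moment M_B. The primary structure is two simply-supported spans AB and BC.
Discontinuity in slope at B on the released structure — sum the simple-span end rotations:
  span AB: triangular load, peak 32: 7w₀L³/(360EI) = 409.7/EI
  span AB: UDL 27: wL³/(24EI) = 740.8/EI
  span BC: UDL 15: wL³/(24EI) = 16.88/EI
  span BC: point load 121 at a = 2.25: Pab(L + b)/(6LEI) = 42.54/EI
  relative rotation θ_0 = (1151 + 59.41)/EI = 1210/EI
A unit hogging moment at B produces rotation L₁/(3EI) + L₂/(3EI) = 3.9/EI.
Slope continuity at B: θ_0 = M_B·3.9/EI, so M_B = 1210/3.9 = 310.2 kN·m (hogging).

M_B = 310.2 kN·m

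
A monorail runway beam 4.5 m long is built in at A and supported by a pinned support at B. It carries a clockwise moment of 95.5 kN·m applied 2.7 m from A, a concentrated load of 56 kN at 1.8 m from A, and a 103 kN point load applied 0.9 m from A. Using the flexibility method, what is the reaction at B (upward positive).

R_B = 44.16 kN

Remove the prop at B; the released (primary) structure is a cantilever built in at A.
Primary-structure tip deflection at B by superposition:
  clockwise couple 95.5 at a = 2.7: M₀a(2L − a)/(2EI) = 812.2/EI
  point load 56 at a = 1.8: Pa²(3L − a)/(6EI) = 353.8/EI
  point load 103 at a = 0.9: Pa²(3L − a)/(6EI) = 175.2/EI
  δ_0 = 1341/EI
Flexibility coefficient — unit upward force at B: δ_{BB} = L³/(3EI) = 30.38/EI.
The prop prevents deflection at B: R_B = δ_0/δ_{BB} = 1341/30.38 = 44.16 kN.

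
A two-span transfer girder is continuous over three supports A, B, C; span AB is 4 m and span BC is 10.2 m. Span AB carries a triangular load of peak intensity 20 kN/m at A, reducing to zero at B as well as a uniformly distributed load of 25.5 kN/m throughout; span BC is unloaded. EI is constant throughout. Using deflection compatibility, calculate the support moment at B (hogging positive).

M_B = 19.62 kN·m

Release continuity at B by inserting a hinge; the redundant is the internal moment M_B. The primary structure is two simply-supported spans AB and BC.
End slopes at the hinge B, treating each span as simply supported:
  span AB: triangular load, peak 20: 7w₀L³/(360EI) = 24.89/EI
  span AB: UDL 25.5: wL³/(24EI) = 68/EI
  relative rotation θ_0 = (92.89 + 0)/EI = 92.89/EI
A unit hogging moment at B produces rotation L₁/(3EI) + L₂/(3EI) = 4.733/EI.
Slope continuity at B: θ_0 = M_B·4.733/EI, so M_B = 92.89/4.733 = 19.62 kN·m (hogging).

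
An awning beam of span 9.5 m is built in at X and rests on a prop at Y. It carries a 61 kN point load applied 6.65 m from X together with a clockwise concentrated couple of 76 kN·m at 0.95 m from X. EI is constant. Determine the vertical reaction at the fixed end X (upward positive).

R_X = 24.35 kN

Take the reaction at Y as the redundant and release it; the primary structure is a cantilever fixed at X.
Primary-structure tip deflection at Y by superposition:
  point load 61 at a = 6.65: Pa²(3L − a)/(6EI) = 9824/EI
  clockwise couple 76 at a = 0.95: M₀a(2L − a)/(2EI) = 651.6/EI
  δ_0 = 10475/EI
Tip deflection under a unit load at Y: L³/(3EI) = 285.8/EI.
The prop prevents deflection at Y: R_Y = δ_0/δ_{YY} = 10475/285.8 = 36.65 kN.
Vertical equilibrium: R_X = ΣP − R_Y = 61 − 36.65 = 24.35 kN.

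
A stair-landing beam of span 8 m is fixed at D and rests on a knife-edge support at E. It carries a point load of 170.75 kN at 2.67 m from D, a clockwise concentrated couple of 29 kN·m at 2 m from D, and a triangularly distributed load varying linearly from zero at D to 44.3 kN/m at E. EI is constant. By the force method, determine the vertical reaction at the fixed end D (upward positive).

R_D = 222.8 kN

Release the roller at E. Primary structure: cantilever fixed at D.
Downward deflection at the released point E due to the loads:
  point load 170.75 at a = 2.67: Pa²(3L − a)/(6EI) = 4327/EI
  clockwise couple 29 at a = 2: M₀a(2L − a)/(2EI) = 406/EI
  triangular load, peak 44.3 at the free end: 11w₀L⁴/(120EI) = 16633/EI
  δ_0 = 21367/EI
Flexibility coefficient — unit upward force at E: δ_{EE} = L³/(3EI) = 170.7/EI.
The prop prevents deflection at E: R_E = δ_0/δ_{EE} = 21367/170.7 = 125.2 kN.
Vertical equilibrium: R_D = ΣP − R_E = 347.9 − 125.2 = 222.8 kN.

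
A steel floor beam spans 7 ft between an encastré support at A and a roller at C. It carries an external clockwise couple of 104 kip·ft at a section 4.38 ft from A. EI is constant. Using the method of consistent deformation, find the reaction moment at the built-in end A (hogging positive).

M_A = -30.15 kip·ft

Remove the prop at C; the released (primary) structure is a cantilever built in at A.
Deflection at C on the released cantilever, summing each load's contribution:
  clockwise couple 104 at a = 4.38: M₀a(2L − a)/(2EI) = 2191/EI
Tip deflection under a unit load at C: L³/(3EI) = 114.3/EI.
Compatibility at C: δ_0 − R_C·δ_{CC} = 0, so R_C = 2191/114.3 = 19.16 kip.
Moment equilibrium about A: M_A = Σ(load moments about A) − R_C·L = 104 − 19.16×7 = -30.15 kip·ft.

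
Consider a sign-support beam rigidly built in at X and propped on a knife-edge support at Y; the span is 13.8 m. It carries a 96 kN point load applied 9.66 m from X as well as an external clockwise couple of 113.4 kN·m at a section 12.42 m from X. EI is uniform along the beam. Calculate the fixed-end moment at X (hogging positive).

Choose R_Y as the redundant. The primary structure is the cantilever fixed at X.
Downward deflection at the released point Y due to the loads:
  point load 96 at a = 9.66: Pa²(3L − a)/(6EI) = 47389/EI
  clockwise couple 113.4 at a = 12.42: M₀a(2L − a)/(2EI) = 10690/EI
  δ_0 = 58079/EI
Flexibility coefficient — unit upward force at Y: δ_{YY} = L³/(3EI) = 876/EI.
Compatibility at Y: δ_0 − R_Y·δ_{YY} = 0, so R_Y = 58079/876 = 66.3 kN.
Moment equilibrium about X: M_X = Σ(load moments about X) − R_Y·L = 1041 − 66.3×13.8 = 125.8 kN·m.

M_X = 125.8 kN·m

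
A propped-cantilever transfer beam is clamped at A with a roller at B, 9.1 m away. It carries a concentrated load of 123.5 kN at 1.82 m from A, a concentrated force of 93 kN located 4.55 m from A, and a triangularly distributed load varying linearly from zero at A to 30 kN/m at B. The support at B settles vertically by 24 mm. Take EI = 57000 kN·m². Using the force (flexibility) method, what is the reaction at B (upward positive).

R_B = 105.6 kN

Remove the prop at B; the released (primary) structure is a cantilever built in at A.
Primary-structure tip deflection at B by superposition:
  point load 123.5 at a = 1.82: Pa²(3L − a)/(6EI) = 1737/EI
  point load 93 at a = 4.55: Pa²(3L − a)/(6EI) = 7300/EI
  triangular load, peak 30 at the free end: 11w₀L⁴/(120EI) = 18858/EI
  δ_0 = 27896/EI
Tip deflection under a unit load at B: L³/(3EI) = 251.2/EI.
With EI = 57000 kN·m²: δ_0 = 0.4894 m and δ_{BB} = 0.004407 m/kN.
Compatibility — the beam at B must follow the support down by 0.024 m: δ_0 − R_B·δ_{BB} = 0.024, so R_B = (0.4894 − 0.024)/0.004407 = 105.6 kN.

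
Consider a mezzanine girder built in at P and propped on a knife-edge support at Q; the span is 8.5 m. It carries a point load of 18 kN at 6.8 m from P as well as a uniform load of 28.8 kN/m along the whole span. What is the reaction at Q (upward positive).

R_Q = 104.5 kN

Choose R_Q as the redundant. The primary structure is the cantilever fixed at P.
Deflection at Q on the released cantilever, summing each load's contribution:
  point load 18 at a = 6.8: Pa²(3L − a)/(6EI) = 2594/EI
  UDL 28.8: wL⁴/(8EI) = 18792/EI
  δ_0 = 21386/EI
Flexibility coefficient — unit upward force at Q: δ_{QQ} = L³/(3EI) = 204.7/EI.
The prop prevents deflection at Q: R_Q = δ_0/δ_{QQ} = 21386/204.7 = 104.5 kN.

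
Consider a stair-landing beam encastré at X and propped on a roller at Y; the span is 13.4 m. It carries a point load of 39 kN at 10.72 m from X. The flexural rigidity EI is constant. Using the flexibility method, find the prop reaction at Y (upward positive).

Release the roller at Y. Primary structure: cantilever fixed at X.
Primary-structure tip deflection at Y by superposition:
  point load 39 at a = 10.72: Pa²(3L − a)/(6EI) = 22021/EI
Flexibility coefficient — unit upward force at Y: δ_{YY} = L³/(3EI) = 802/EI.
Compatibility at Y: δ_0 − R_Y·δ_{YY} = 0, so R_Y = 22021/802 = 27.46 kN.

R_Y = 27.46 kN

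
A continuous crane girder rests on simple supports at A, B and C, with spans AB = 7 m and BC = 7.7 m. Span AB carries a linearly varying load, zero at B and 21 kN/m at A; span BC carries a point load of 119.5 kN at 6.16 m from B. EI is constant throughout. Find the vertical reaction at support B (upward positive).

R_B = 68.81 kN

Release continuity at B by inserting a hinge; the redundant is the internal moment M_B. The primary structure is two simply-supported spans AB and BC.
Rotations at B on the released spans (each span's end-slope, ×1/EI):
  span AB: triangular load, peak 21: 7w₀L³/(360EI) = 140.1/EI
  span BC: point load 119.5 at a = 6.16: Pab(L + b)/(6LEI) = 226.7/EI
  relative rotation θ_0 = (140.1 + 226.7)/EI = 366.8/EI
A unit hogging moment at B produces rotation L₁/(3EI) + L₂/(3EI) = 4.9/EI.
Slope continuity at B: θ_0 = M_B·4.9/EI, so M_B = 366.8/4.9 = 74.85 kN·m (hogging).
Span AB, ΣM about A with M_B applied at B: R_B^{AB}·7 = 171.5 + 74.85, so R_B^{AB} = 35.19 kN and R_A = 73.5 − 35.19 = 38.31 kN.
Span BC, ΣM about C: R_B^{BC}·7.7 = 184 + 74.85, so R_B^{BC} = 33.62 kN and R_C = 119.5 − 33.62 = 85.88 kN.
R_B = 35.19 + 33.62 = 68.81 kN.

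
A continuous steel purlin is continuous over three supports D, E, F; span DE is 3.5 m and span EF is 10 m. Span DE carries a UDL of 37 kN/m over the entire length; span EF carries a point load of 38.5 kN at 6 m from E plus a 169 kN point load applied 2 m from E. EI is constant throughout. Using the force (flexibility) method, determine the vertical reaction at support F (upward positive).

Take M_E as the redundant. Released structure: two simple spans DE and EF with a hinge at E.
End slopes at the hinge E, treating each span as simply supported:
  span DE: UDL 37: wL³/(24EI) = 66.1/EI
  span EF: point load 38.5 at a = 6: Pab(L + b)/(6LEI) = 215.6/EI
  span EF: point load 169 at a = 2: Pab(L + b)/(6LEI) = 811.2/EI
  relative rotation θ_0 = (66.1 + 1027)/EI = 1093/EI
A unit hogging moment at E produces rotation L₁/(3EI) + L₂/(3EI) = 4.5/EI.
Slope continuity at E: θ_0 = M_E·4.5/EI, so M_E = 1093/4.5 = 242.9 kN·m (hogging).
Span EF, ΣM about F: R_E^{EF}·10 = 1506 + 242.9, so R_E^{EF} = 174.9 kN and R_F = 207.5 − 174.9 = 32.61 kN.

R_F = 32.61 kN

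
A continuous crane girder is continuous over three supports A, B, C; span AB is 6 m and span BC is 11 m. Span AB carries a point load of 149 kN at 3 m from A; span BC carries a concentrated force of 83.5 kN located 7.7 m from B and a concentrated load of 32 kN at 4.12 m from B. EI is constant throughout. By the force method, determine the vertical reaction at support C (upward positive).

R_C = 53.74 kN

Insert a hinge at B; M_B is the redundant, and each span becomes simply supported.
Rotations at B on the released spans (each span's end-slope, ×1/EI):
  span AB: point load 149 at a = 3: Pab(L + a)/(6LEI) = 335.2/EI
  span BC: point load 83.5 at a = 7.7: Pab(L + b)/(6LEI) = 459.7/EI
  span BC: point load 32 at a = 4.12: Pab(L + b)/(6LEI) = 245.7/EI
  relative rotation θ_0 = (335.2 + 705.4)/EI = 1041/EI
A unit hogging moment at B produces rotation L₁/(3EI) + L₂/(3EI) = 5.667/EI.
Compatibility: M_B·(L₁+L₂)/(3EI) = θ_0, giving M_B = 183.7 kN·m (hogging).
Span BC, ΣM about C: R_B^{BC}·11 = 495.7 + 183.7, so R_B^{BC} = 61.76 kN and R_C = 115.5 − 61.76 = 53.74 kN.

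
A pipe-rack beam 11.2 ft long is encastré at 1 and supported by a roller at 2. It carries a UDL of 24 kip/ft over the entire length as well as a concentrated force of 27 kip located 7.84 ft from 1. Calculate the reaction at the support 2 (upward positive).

R_2 = 116 kip

Remove the prop at 2; the released (primary) structure is a cantilever built in at 1.
Downward deflection at the released point 2 due to the loads:
  UDL 24: wL⁴/(8EI) = 47206/EI
  point load 27 at a = 7.84: Pa²(3L − a)/(6EI) = 7125/EI
  δ_0 = 54331/EI
Tip deflection under a unit load at 2: L³/(3EI) = 468.3/EI.
The prop prevents deflection at 2: R_2 = δ_0/δ_{22} = 54331/468.3 = 116 kip.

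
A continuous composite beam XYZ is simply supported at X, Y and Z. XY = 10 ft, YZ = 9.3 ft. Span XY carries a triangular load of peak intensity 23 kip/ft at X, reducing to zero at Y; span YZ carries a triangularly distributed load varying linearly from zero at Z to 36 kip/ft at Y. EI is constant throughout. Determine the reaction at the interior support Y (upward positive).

Take M_Y as the redundant. Released structure: two simple spans XY and YZ with a hinge at Y.
Rotations at Y on the released spans (each span's end-slope, ×1/EI):
  span XY: triangular load, peak 23: 7w₀L³/(360EI) = 447.2/EI
  span YZ: triangular load, peak 36: w₀L³/(45EI) = 643.5/EI
  relative rotation θ_0 = (447.2 + 643.5)/EI = 1091/EI
A unit hogging moment at Y produces rotation L₁/(3EI) + L₂/(3EI) = 6.433/EI.
Compatibility: M_Y·(L₁+L₂)/(3EI) = θ_0, giving M_Y = 169.5 kip·ft (hogging).
Span XY, ΣM about X with M_Y applied at Y: R_Y^{XY}·10 = 383.3 + 169.5, so R_Y^{XY} = 55.29 kip and R_X = 115 − 55.29 = 59.71 kip.
Span YZ, ΣM about Z: R_Y^{YZ}·9.3 = 1038 + 169.5, so R_Y^{YZ} = 129.8 kip and R_Z = 167.4 − 129.8 = 37.57 kip.
R_Y = 55.29 + 129.8 = 185.1 kip.

R_Y = 185.1 kip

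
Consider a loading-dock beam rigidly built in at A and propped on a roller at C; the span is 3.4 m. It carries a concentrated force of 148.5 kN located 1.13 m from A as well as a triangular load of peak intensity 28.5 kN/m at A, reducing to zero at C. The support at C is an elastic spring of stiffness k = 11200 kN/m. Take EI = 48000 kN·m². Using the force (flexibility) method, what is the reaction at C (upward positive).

Remove the prop at C; the released (primary) structure is a cantilever built in at A.
Free-end deflection of the primary structure under the applied loading (downward +):
  point load 148.5 at a = 1.13: Pa²(3L − a)/(6EI) = 286.6/EI
  triangular load, peak 28.5 at the fixed end: w₀L⁴/(30EI) = 127/EI
  δ_0 = 413.6/EI
Flexibility coefficient — unit upward force at C: δ_{CC} = L³/(3EI) = 13.1/EI.
With EI = 48000 kN·m²: δ_0 = 0.008617 m and δ_{CC} = 0.000273 m/kN.
Compatibility — the spring shortens by R_C/k under the reaction it provides: δ_0 − R_C·δ_{CC} = R_C/k. With 1/k = 0.000089 m/kN, R_C = δ_0 / (δ_{CC} + 1/k) = 0.008617 / (0.000273 + 0.000089) = 23.79 kN.

R_C = 23.79 kN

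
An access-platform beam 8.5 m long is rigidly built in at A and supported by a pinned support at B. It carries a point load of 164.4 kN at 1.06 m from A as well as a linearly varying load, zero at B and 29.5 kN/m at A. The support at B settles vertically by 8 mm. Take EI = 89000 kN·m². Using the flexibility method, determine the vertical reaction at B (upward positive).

R_B = 25.27 kN

Take the reaction at B as the redundant and release it; the primary structure is a cantilever fixed at A.
Deflection at B on the released cantilever, summing each load's contribution:
  point load 164.4 at a = 1.06: Pa²(3L − a)/(6EI) = 752.4/EI
  triangular load, peak 29.5 at the fixed end: w₀L⁴/(30EI) = 5133/EI
  δ_0 = 5885/EI
Flexibility coefficient — unit upward force at B: δ_{BB} = L³/(3EI) = 204.7/EI.
With EI = 89000 kN·m²: δ_0 = 0.066129 m and δ_{BB} = 0.0023 m/kN.
Compatibility — the beam at B must follow the support down by 0.008 m: δ_0 − R_B·δ_{BB} = 0.008, so R_B = (0.066129 − 0.008)/0.0023 = 25.27 kN.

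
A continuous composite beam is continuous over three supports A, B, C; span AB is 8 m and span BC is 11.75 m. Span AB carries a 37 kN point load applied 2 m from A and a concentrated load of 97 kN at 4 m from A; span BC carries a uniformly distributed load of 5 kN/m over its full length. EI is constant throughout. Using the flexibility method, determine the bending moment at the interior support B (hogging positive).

Take M_B as the redundant. Released structure: two simple spans AB and BC with a hinge at B.
Rotations at B on the released spans (each span's end-slope, ×1/EI):
  span AB: point load 37 at a = 2: Pab(L + a)/(6LEI) = 92.5/EI
  span AB: point load 97 at a = 4: Pab(L + a)/(6LEI) = 388/EI
  span BC: UDL 5: wL³/(24EI) = 338/EI
  relative rotation θ_0 = (480.5 + 338)/EI = 818.5/EI
A unit hogging moment at B produces rotation L₁/(3EI) + L₂/(3EI) = 6.583/EI.
Slope continuity at B: θ_0 = M_B·6.583/EI, so M_B = 818.5/6.583 = 124.3 kN·m (hogging).

M_B = 124.3 kN·m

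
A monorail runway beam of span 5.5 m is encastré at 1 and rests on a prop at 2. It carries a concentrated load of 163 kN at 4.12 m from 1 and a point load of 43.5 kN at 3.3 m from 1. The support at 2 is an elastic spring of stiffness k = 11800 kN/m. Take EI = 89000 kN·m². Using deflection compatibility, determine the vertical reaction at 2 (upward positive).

R_2 = 107.2 kN

Take the reaction at 2 as the redundant and release it; the primary structure is a cantilever fixed at 1.
Downward deflection at the released point 2 due to the loads:
  point load 163 at a = 4.12: Pa²(3L − a)/(6EI) = 5709/EI
  point load 43.5 at a = 3.3: Pa²(3L − a)/(6EI) = 1042/EI
  δ_0 = 6751/EI
Tip deflection under a unit load at 2: L³/(3EI) = 55.46/EI.
With EI = 89000 kN·m²: δ_0 = 0.075855 m and δ_{22} = 0.000623 m/kN.
Compatibility — the spring shortens by R_2/k under the reaction it provides: δ_0 − R_2·δ_{22} = R_2/k. With 1/k = 0.000085 m/kN, R_2 = δ_0 / (δ_{22} + 1/k) = 0.075855 / (0.000623 + 0.000085) = 107.2 kN.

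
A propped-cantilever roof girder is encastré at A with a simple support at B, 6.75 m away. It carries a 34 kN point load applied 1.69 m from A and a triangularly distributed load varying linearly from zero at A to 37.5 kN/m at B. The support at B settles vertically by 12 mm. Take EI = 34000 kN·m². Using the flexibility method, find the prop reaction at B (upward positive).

Remove the prop at B; the released (primary) structure is a cantilever built in at A.
Primary-structure tip deflection at B by superposition:
  point load 34 at a = 1.69: Pa²(3L − a)/(6EI) = 300.4/EI
  triangular load, peak 37.5 at the free end: 11w₀L⁴/(120EI) = 7136/EI
  δ_0 = 7436/EI
Tip deflection under a unit load at B: L³/(3EI) = 102.5/EI.
With EI = 34000 kN·m²: δ_0 = 0.21872 m and δ_{BB} = 0.003015 m/kN.
Compatibility — the beam at B must follow the support down by 0.012 m: δ_0 − R_B·δ_{BB} = 0.012, so R_B = (0.21872 − 0.012)/0.003015 = 68.56 kN.

R_B = 68.56 kN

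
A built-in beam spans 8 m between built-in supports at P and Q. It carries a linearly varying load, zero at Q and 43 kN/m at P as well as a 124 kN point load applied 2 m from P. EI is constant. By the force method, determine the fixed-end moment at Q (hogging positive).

M_Q = 138.2 kN·m

Release both end moments; the primary structure is a simply-supported span PQ with redundants M_P and M_Q.
On the primary (simply-supported) span, the end slopes from the loading are:
  at P: triangular load, peak 43: w₀L³/(45EI) = 489.2/EI
  at Q: triangular load, peak 43: 7w₀L³/(360EI) = 428.1/EI
  at P: point load 124 at a = 2: Pab(L + b)/(6LEI) = 434/EI
  at Q: point load 124 at a = 2: Pab(L + a)/(6LEI) = 310/EI
  θ_P0 = 923.2/EI,  θ_Q0 = 738.1/EI
Flexibility coefficients: a unit moment at one end gives L/(3EI) there and L/(6EI) at the far end, so f₁₁ = f₂₂ = 2.667/EI and f₁₂ = f₂₁ = 1.333/EI.
Compatibility — zero rotation at each built-in end:
  2.667 M_P + 1.333 M_Q = 923.2
  1.333 M_P + 2.667 M_Q = 738.1
Solving the pair gives M_P = 277.1 kN·m and M_Q = 138.2 kN·m (hogging).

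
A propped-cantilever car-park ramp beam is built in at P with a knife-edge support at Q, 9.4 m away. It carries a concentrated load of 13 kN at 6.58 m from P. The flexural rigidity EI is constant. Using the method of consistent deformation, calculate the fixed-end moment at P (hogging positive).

M_P = 16.68 kN·m

Remove the prop at Q; the released (primary) structure is a cantilever built in at P.
Free-end deflection of the primary structure under the applied loading (downward +):
  point load 13 at a = 6.58: Pa²(3L − a)/(6EI) = 2028/EI
Tip deflection under a unit load at Q: L³/(3EI) = 276.9/EI.
The prop prevents deflection at Q: R_Q = δ_0/δ_{QQ} = 2028/276.9 = 7.325 kN.
Moment equilibrium about P: M_P = Σ(load moments about P) − R_Q·L = 85.54 − 7.325×9.4 = 16.68 kN·m.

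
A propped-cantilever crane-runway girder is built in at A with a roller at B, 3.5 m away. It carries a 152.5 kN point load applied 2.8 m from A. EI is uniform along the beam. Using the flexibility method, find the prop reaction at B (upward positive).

Take the reaction at B as the redundant and release it; the primary structure is a cantilever fixed at A.
Primary-structure tip deflection at B by superposition:
  point load 152.5 at a = 2.8: Pa²(3L − a)/(6EI) = 1534/EI
Flexibility coefficient — unit upward force at B: δ_{BB} = L³/(3EI) = 14.29/EI.
The prop prevents deflection at B: R_B = δ_0/δ_{BB} = 1534/14.29 = 107.4 kN.

R_B = 107.4 kN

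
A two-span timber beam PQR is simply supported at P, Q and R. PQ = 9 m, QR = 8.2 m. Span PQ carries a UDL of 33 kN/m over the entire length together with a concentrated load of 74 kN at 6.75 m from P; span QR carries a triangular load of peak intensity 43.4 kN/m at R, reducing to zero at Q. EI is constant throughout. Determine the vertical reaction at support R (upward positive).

Take M_Q as the redundant. Released structure: two simple spans PQ and QR with a hinge at Q.
Discontinuity in slope at Q on the released structure — sum the simple-span end rotations:
  span PQ: UDL 33: wL³/(24EI) = 1002/EI
  span PQ: point load 74 at a = 6.75: Pab(L + a)/(6LEI) = 327.8/EI
  span QR: triangular load, peak 43.4: 7w₀L³/(360EI) = 465.3/EI
  relative rotation θ_0 = (1330 + 465.3)/EI = 1795/EI
A unit hogging moment at Q produces rotation L₁/(3EI) + L₂/(3EI) = 5.733/EI.
Slope continuity at Q: θ_0 = M_Q·5.733/EI, so M_Q = 1795/5.733 = 313.2 kN·m (hogging).
Span QR, ΣM about R: R_Q^{QR}·8.2 = 486.4 + 313.2, so R_Q^{QR} = 97.5 kN and R_R = 177.9 − 97.5 = 80.44 kN.

R_R = 80.44 kN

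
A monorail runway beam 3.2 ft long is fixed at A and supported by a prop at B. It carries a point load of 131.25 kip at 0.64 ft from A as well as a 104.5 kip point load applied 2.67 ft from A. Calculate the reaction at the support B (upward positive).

Release the roller at B. Primary structure: cantilever fixed at A.
Primary-structure tip deflection at B by superposition:
  point load 131.25 at a = 0.64: Pa²(3L − a)/(6EI) = 80.28/EI
  point load 104.5 at a = 2.67: Pa²(3L − a)/(6EI) = 860.4/EI
  δ_0 = 940.7/EI
Tip deflection under a unit load at B: L³/(3EI) = 10.92/EI.
The prop prevents deflection at B: R_B = δ_0/δ_{BB} = 940.7/10.92 = 86.13 kip.

R_B = 86.13 kip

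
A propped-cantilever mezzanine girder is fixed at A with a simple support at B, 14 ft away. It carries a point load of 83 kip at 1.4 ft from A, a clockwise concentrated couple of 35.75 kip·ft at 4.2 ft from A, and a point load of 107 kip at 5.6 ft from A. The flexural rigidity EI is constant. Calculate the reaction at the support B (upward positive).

Release the roller at B. Primary structure: cantilever fixed at A.
Primary-structure tip deflection at B by superposition:
  point load 83 at a = 1.4: Pa²(3L − a)/(6EI) = 1101/EI
  clockwise couple 35.75 at a = 4.2: M₀a(2L − a)/(2EI) = 1787/EI
  point load 107 at a = 5.6: Pa²(3L − a)/(6EI) = 20357/EI
  δ_0 = 23244/EI
Flexibility coefficient — unit upward force at B: δ_{BB} = L³/(3EI) = 914.7/EI.
The prop prevents deflection at B: R_B = δ_0/δ_{BB} = 23244/914.7 = 25.41 kip.

R_B = 25.41 kip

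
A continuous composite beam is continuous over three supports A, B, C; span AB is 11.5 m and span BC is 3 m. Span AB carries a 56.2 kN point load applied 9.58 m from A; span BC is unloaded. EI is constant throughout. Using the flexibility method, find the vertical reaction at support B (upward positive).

Take M_B as the redundant. Released structure: two simple spans AB and BC with a hinge at B.
Discontinuity in slope at B on the released structure — sum the simple-span end rotations:
  span AB: point load 56.2 at a = 9.58: Pab(L + a)/(6LEI) = 315.8/EI
  relative rotation θ_0 = (315.8 + 0)/EI = 315.8/EI
A unit hogging moment at B produces rotation L₁/(3EI) + L₂/(3EI) = 4.833/EI.
Compatibility: M_B·(L₁+L₂)/(3EI) = θ_0, giving M_B = 65.34 kN·m (hogging).
Span AB, ΣM about A with M_B applied at B: R_B^{AB}·11.5 = 538.4 + 65.34, so R_B^{AB} = 52.5 kN and R_A = 56.2 − 52.5 = 3.701 kN.
Span BC, ΣM about C: R_B^{BC}·3 = 0 + 65.34, so R_B^{BC} = 21.78 kN and R_C = 0 − 21.78 = -21.78 kN.
R_B = 52.5 + 21.78 = 74.28 kN.

R_B = 74.28 kN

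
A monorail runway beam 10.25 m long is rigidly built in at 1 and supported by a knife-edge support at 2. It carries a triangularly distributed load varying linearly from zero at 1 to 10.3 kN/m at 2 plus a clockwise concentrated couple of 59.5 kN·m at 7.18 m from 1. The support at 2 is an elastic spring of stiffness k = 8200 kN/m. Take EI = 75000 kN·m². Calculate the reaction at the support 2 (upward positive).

R_2 = 36.04 kN

Remove the prop at 2; the released (primary) structure is a cantilever built in at 1.
Downward deflection at the released point 2 due to the loads:
  triangular load, peak 10.3 at the free end: 11w₀L⁴/(120EI) = 10422/EI
  clockwise couple 59.5 at a = 7.18: M₀a(2L − a)/(2EI) = 2845/EI
  δ_0 = 13267/EI
Flexibility coefficient — unit upward force at 2: δ_{22} = L³/(3EI) = 359/EI.
With EI = 75000 kN·m²: δ_0 = 0.17689 m and δ_{22} = 0.004786 m/kN.
Compatibility — the spring shortens by R_2/k under the reaction it provides: δ_0 − R_2·δ_{22} = R_2/k. With 1/k = 0.000122 m/kN, R_2 = δ_0 / (δ_{22} + 1/k) = 0.17689 / (0.004786 + 0.000122) = 36.04 kN.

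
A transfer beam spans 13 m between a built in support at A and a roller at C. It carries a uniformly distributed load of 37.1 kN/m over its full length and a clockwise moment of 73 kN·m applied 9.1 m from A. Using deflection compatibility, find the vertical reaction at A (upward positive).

R_A = 293.8 kN

Release the roller at C. Primary structure: cantilever fixed at A.
Deflection at C on the released cantilever, summing each load's contribution:
  UDL 37.1: wL⁴/(8EI) = 132452/EI
  clockwise couple 73 at a = 9.1: M₀a(2L − a)/(2EI) = 5613/EI
  δ_0 = 138065/EI
Flexibility coefficient — unit upward force at C: δ_{CC} = L³/(3EI) = 732.3/EI.
Compatibility at C: δ_0 − R_C·δ_{CC} = 0, so R_C = 138065/732.3 = 188.5 kN.
Vertical equilibrium: R_A = ΣP − R_C = 482.3 − 188.5 = 293.8 kN.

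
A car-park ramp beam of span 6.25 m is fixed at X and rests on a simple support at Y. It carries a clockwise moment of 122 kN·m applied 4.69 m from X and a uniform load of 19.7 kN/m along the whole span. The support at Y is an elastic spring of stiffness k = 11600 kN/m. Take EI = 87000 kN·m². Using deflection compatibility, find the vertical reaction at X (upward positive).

R_X = 55.71 kN

Release the roller at Y. Primary structure: cantilever fixed at X.
Primary-structure tip deflection at Y by superposition:
  clockwise couple 122 at a = 4.69: M₀a(2L − a)/(2EI) = 2234/EI
  UDL 19.7: wL⁴/(8EI) = 3757/EI
  δ_0 = 5992/EI
Tip deflection under a unit load at Y: L³/(3EI) = 81.38/EI.
With EI = 87000 kN·m²: δ_0 = 0.068872 m and δ_{YY} = 0.000935 m/kN.
Compatibility — the spring shortens by R_Y/k under the reaction it provides: δ_0 − R_Y·δ_{YY} = R_Y/k. With 1/k = 0.000086 m/kN, R_Y = δ_0 / (δ_{YY} + 1/k) = 0.068872 / (0.000935 + 0.000086) = 67.41 kN.
Vertical equilibrium: R_X = ΣP − R_Y = 123.1 − 67.41 = 55.71 kN.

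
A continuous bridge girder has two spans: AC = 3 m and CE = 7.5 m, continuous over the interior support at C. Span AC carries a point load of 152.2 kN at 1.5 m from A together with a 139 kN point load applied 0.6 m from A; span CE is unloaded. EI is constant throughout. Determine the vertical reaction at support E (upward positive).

Take M_C as the redundant. Released structure: two simple spans AC and CE with a hinge at C.
End slopes at the hinge C, treating each span as simply supported:
  span AC: point load 152.2 at a = 1.5: Pab(L + a)/(6LEI) = 85.61/EI
  span AC: point load 139 at a = 0.6: Pab(L + a)/(6LEI) = 40.03/EI
  relative rotation θ_0 = (125.6 + 0)/EI = 125.6/EI
A unit hogging moment at C produces rotation L₁/(3EI) + L₂/(3EI) = 3.5/EI.
Compatibility: M_C·(L₁+L₂)/(3EI) = θ_0, giving M_C = 35.9 kN·m (hogging).
Span CE, ΣM about E: R_C^{CE}·7.5 = 0 + 35.9, so R_C^{CE} = 4.786 kN and R_E = 0 − 4.786 = -4.786 kN.

R_E = -4.786 kN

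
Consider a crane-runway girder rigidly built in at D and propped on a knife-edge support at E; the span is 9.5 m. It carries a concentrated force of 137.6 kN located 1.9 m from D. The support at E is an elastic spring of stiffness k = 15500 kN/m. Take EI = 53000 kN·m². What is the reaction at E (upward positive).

R_E = 7.614 kN

Remove the prop at E; the released (primary) structure is a cantilever built in at D.
Free-end deflection of the primary structure under the applied loading (downward +):
  point load 137.6 at a = 1.9: Pa²(3L − a)/(6EI) = 2202/EI
Flexibility coefficient — unit upward force at E: δ_{EE} = L³/(3EI) = 285.8/EI.
With EI = 53000 kN·m²: δ_0 = 0.041551 m and δ_{EE} = 0.005392 m/kN.
Compatibility — the spring shortens by R_E/k under the reaction it provides: δ_0 − R_E·δ_{EE} = R_E/k. With 1/k = 0.000065 m/kN, R_E = δ_0 / (δ_{EE} + 1/k) = 0.041551 / (0.005392 + 0.000065) = 7.614 kN.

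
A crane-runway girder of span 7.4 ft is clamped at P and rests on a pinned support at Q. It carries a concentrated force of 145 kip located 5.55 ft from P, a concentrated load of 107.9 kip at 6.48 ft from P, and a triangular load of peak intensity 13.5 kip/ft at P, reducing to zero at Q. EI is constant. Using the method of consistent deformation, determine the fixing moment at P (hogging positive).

Choose R_Q as the redundant. The primary structure is the cantilever fixed at P.
Free-end deflection of the primary structure under the applied loading (downward +):
  point load 145 at a = 5.55: Pa²(3L − a)/(6EI) = 12394/EI
  point load 107.9 at a = 6.48: Pa²(3L − a)/(6EI) = 11871/EI
  triangular load, peak 13.5 at the fixed end: w₀L⁴/(30EI) = 1349/EI
  δ_0 = 25614/EI
Tip deflection under a unit load at Q: L³/(3EI) = 135.1/EI.
The prop prevents deflection at Q: R_Q = δ_0/δ_{QQ} = 25614/135.1 = 189.6 kip.
Moment equilibrium about P: M_P = Σ(load moments about P) − R_Q·L = 1627 − 189.6×7.4 = 223.9 kip·ft.

M_P = 223.9 kip·ft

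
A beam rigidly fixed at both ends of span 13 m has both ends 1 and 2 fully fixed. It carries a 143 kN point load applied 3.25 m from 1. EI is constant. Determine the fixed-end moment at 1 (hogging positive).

Release both end moments; the primary structure is a simply-supported span 12 with redundants M_1 and M_2.
End rotations of the released simple span under the applied load (×1/EI):
  at 1: point load 143 at a = 3.25: Pab(L + b)/(6LEI) = 1322/EI
  at 2: point load 143 at a = 3.25: Pab(L + a)/(6LEI) = 944/EI
  θ_10 = 1322/EI,  θ_20 = 944/EI
Flexibility coefficients: a unit moment at one end gives L/(3EI) there and L/(6EI) at the far end, so f₁₁ = f₂₂ = 4.333/EI and f₁₂ = f₂₁ = 2.167/EI.
Compatibility — zero rotation at each built-in end:
  4.333 M_1 + 2.167 M_2 = 1322
  2.167 M_1 + 4.333 M_2 = 944
Solving the pair gives M_1 = 261.4 kN·m and M_2 = 87.14 kN·m (hogging).

M_1 = 261.4 kN·m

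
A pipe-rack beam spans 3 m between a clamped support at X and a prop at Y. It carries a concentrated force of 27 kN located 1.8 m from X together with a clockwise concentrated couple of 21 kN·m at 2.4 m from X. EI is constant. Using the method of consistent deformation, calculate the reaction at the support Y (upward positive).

Remove the prop at Y; the released (primary) structure is a cantilever built in at X.
Downward deflection at the released point Y due to the loads:
  point load 27 at a = 1.8: Pa²(3L − a)/(6EI) = 105/EI
  clockwise couple 21 at a = 2.4: M₀a(2L − a)/(2EI) = 90.72/EI
  δ_0 = 195.7/EI
Flexibility coefficient — unit upward force at Y: δ_{YY} = L³/(3EI) = 9/EI.
Compatibility at Y: δ_0 − R_Y·δ_{YY} = 0, so R_Y = 195.7/9 = 21.74 kN.

R_Y = 21.74 kN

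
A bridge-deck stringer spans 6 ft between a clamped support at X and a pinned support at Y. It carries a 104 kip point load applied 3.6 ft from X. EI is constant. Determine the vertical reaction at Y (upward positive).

Release the roller at Y. Primary structure: cantilever fixed at X.
Deflection at Y on the released cantilever, summing each load's contribution:
  point load 104 at a = 3.6: Pa²(3L − a)/(6EI) = 3235/EI
Tip deflection under a unit load at Y: L³/(3EI) = 72/EI.
Compatibility at Y: δ_0 − R_Y·δ_{YY} = 0, so R_Y = 3235/72 = 44.93 kip.

R_Y = 44.93 kip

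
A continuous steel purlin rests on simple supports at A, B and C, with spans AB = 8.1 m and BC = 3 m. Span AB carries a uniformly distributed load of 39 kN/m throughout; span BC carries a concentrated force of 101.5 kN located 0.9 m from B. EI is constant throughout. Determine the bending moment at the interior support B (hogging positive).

Insert a hinge at B; M_B is the redundant, and each span becomes simply supported.
End slopes at the hinge B, treating each span as simply supported:
  span AB: UDL 39: wL³/(24EI) = 863.6/EI
  span BC: point load 101.5 at a = 0.9: Pab(L + b)/(6LEI) = 54.35/EI
  relative rotation θ_0 = (863.6 + 54.35)/EI = 917.9/EI
A unit hogging moment at B produces rotation L₁/(3EI) + L₂/(3EI) = 3.7/EI.
Slope continuity at B: θ_0 = M_B·3.7/EI, so M_B = 917.9/3.7 = 248.1 kN·m (hogging).

M_B = 248.1 kN·m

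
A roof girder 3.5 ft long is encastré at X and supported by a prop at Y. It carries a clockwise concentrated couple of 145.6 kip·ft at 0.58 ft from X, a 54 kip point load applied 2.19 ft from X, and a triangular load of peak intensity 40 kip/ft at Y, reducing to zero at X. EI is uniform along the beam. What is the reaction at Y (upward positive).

Take the reaction at Y as the redundant and release it; the primary structure is a cantilever fixed at X.
Deflection at Y on the released cantilever, summing each load's contribution:
  clockwise couple 145.6 at a = 0.58: M₀a(2L − a)/(2EI) = 271.1/EI
  point load 54 at a = 2.19: Pa²(3L − a)/(6EI) = 358.7/EI
  triangular load, peak 40 at the free end: 11w₀L⁴/(120EI) = 550.2/EI
  δ_0 = 1180/EI
Tip deflection under a unit load at Y: L³/(3EI) = 14.29/EI.
Compatibility at Y: δ_0 − R_Y·δ_{YY} = 0, so R_Y = 1180/14.29 = 82.57 kip.

R_Y = 82.57 kip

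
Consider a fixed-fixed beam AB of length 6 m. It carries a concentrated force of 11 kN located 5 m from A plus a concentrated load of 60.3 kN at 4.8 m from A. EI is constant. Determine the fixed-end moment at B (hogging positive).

Take the two fixed-end moments M_A, M_B as redundants; the released structure is the simple span AB.
On the primary (simply-supported) span, the end slopes from the loading are:
  at A: point load 11 at a = 5: Pab(L + b)/(6LEI) = 10.69/EI
  at B: point load 11 at a = 5: Pab(L + a)/(6LEI) = 16.81/EI
  at A: point load 60.3 at a = 4.8: Pab(L + b)/(6LEI) = 69.47/EI
  at B: point load 60.3 at a = 4.8: Pab(L + a)/(6LEI) = 104.2/EI
  θ_A0 = 80.16/EI,  θ_B0 = 121/EI
Flexibility coefficients: a unit moment at one end gives L/(3EI) there and L/(6EI) at the far end, so f₁₁ = f₂₂ = 2/EI and f₁₂ = f₂₁ = 1/EI.
Compatibility — zero rotation at each built-in end:
  2 M_A + 1 M_B = 80.16
  1 M_A + 2 M_B = 121
Solving the pair gives M_A = 13.11 kN·m and M_B = 53.95 kN·m (hogging).

M_B = 53.95 kN·m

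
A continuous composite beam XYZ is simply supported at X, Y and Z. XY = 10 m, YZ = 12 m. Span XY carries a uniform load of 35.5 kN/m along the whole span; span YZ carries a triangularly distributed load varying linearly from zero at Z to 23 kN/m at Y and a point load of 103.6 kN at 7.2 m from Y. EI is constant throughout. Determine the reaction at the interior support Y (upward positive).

Release continuity at Y by inserting a hinge; the redundant is the internal moment M_Y. The primary structure is two simply-supported spans XY and YZ.
Rotations at Y on the released spans (each span's end-slope, ×1/EI):
  span XY: UDL 35.5: wL³/(24EI) = 1479/EI
  span YZ: triangular load, peak 23: w₀L³/(45EI) = 883.2/EI
  span YZ: point load 103.6 at a = 7.2: Pab(L + b)/(6LEI) = 835.4/EI
  relative rotation θ_0 = (1479 + 1719)/EI = 3198/EI
A unit hogging moment at Y produces rotation L₁/(3EI) + L₂/(3EI) = 7.333/EI.
Slope continuity at Y: θ_0 = M_Y·7.333/EI, so M_Y = 3198/7.333 = 436.1 kN·m (hogging).
Span XY, ΣM about X with M_Y applied at Y: R_Y^{XY}·10 = 1775 + 436.1, so R_Y^{XY} = 221.1 kN and R_X = 355 − 221.1 = 133.9 kN.
Span YZ, ΣM about Z: R_Y^{YZ}·12 = 1601 + 436.1, so R_Y^{YZ} = 169.8 kN and R_Z = 241.6 − 169.8 = 71.82 kN.
R_Y = 221.1 + 169.8 = 390.9 kN.

R_Y = 390.9 kN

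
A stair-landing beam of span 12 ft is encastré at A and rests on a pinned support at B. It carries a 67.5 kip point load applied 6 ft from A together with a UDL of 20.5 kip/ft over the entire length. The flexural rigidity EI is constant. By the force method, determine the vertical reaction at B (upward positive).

R_B = 113.3 kip

Release the roller at B. Primary structure: cantilever fixed at A.
Free-end deflection of the primary structure under the applied loading (downward +):
  point load 67.5 at a = 6: Pa²(3L − a)/(6EI) = 12150/EI
  UDL 20.5: wL⁴/(8EI) = 53136/EI
  δ_0 = 65286/EI
Tip deflection under a unit load at B: L³/(3EI) = 576/EI.
Compatibility at B: δ_0 − R_B·δ_{BB} = 0, so R_B = 65286/576 = 113.3 kip.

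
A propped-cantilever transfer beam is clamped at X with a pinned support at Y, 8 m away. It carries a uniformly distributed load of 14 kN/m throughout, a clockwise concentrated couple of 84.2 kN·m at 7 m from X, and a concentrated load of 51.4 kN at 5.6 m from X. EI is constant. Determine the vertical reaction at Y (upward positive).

R_Y = 86.5 kN

Take the reaction at Y as the redundant and release it; the primary structure is a cantilever fixed at X.
Free-end deflection of the primary structure under the applied loading (downward +):
  UDL 14: wL⁴/(8EI) = 7168/EI
  clockwise couple 84.2 at a = 7: M₀a(2L − a)/(2EI) = 2652/EI
  point load 51.4 at a = 5.6: Pa²(3L − a)/(6EI) = 4943/EI
  δ_0 = 14763/EI
Tip deflection under a unit load at Y: L³/(3EI) = 170.7/EI.
The prop prevents deflection at Y: R_Y = δ_0/δ_{YY} = 14763/170.7 = 86.5 kN.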